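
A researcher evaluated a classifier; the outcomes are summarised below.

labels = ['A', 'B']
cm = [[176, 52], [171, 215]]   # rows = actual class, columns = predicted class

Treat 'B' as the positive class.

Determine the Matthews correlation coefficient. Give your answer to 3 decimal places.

0.321

MCC = (TP·TN − FP·FN) / √((TP+FP)(TP+FN)(TN+FP)(TN+FN))
Numerator = 215·176 − 52·171 = 28948
Denominator = √(267·386·228·347) = √8153853192 = 90298.6888
MCC = 28948 / 90298.6888 = 0.321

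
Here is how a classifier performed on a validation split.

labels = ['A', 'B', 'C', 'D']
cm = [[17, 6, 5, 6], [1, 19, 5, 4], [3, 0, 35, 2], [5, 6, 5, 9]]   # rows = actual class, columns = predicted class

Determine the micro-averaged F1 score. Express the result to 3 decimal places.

Micro-averaging pools counts across classes: ΣTP=80, ΣFP=48, ΣFN=48.
Micro-F1 score = 2·TP/(2·TP+FP+FN) on pooled counts = 0.625 (equals overall accuracy in single-label multiclass).

0.625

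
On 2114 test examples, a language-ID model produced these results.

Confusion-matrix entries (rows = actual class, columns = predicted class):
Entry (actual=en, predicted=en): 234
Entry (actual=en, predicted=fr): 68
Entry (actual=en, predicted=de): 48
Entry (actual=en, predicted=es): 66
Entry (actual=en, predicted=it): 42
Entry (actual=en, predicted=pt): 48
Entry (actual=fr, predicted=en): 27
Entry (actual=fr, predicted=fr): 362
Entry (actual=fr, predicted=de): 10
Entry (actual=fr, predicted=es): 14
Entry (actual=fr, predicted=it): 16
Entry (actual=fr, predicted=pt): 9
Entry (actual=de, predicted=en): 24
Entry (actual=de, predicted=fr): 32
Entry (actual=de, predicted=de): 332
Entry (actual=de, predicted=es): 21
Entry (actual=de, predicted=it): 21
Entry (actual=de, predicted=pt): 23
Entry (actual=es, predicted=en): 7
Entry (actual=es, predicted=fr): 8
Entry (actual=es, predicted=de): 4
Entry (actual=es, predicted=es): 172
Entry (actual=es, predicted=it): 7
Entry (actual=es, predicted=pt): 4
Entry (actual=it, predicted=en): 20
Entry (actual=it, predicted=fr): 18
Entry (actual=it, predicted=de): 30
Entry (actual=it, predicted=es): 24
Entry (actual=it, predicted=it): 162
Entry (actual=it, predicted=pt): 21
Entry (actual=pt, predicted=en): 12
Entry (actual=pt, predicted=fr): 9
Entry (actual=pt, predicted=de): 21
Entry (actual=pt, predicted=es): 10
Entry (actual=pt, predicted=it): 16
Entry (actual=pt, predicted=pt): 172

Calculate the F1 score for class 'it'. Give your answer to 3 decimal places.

Take TP from the diagonal, FP from the rest of the 'it' prediction marginal, FN from the rest of the 'it' actual marginal.
F1 score = 2·TP/(2·TP+FP+FN).
it: TP=162, FP=42+16+21+7+16=102, FN=20+18+30+24+21=113 → 324/539 = 0.6011

0.601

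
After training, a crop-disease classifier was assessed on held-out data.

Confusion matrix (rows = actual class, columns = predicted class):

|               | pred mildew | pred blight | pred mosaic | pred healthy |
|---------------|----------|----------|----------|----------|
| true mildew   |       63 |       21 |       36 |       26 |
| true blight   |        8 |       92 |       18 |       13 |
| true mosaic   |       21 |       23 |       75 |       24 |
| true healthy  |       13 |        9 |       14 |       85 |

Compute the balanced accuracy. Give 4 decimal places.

0.5902

Balanced accuracy = mean of per-class recall.
  mildew: recall = 63/146 = 0.43151
  blight: recall = 92/131 = 0.70229
  mosaic: recall = 75/143 = 0.52448
  healthy: recall = 85/121 = 0.70248
Mean = (0.43151 + 0.70229 + 0.52448 + 0.70248) / 4 = 0.5902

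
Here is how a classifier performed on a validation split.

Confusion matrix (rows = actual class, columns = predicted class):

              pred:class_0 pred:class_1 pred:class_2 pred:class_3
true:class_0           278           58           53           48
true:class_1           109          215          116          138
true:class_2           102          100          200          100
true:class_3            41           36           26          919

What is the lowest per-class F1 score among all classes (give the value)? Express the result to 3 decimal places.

Per-class F1 score (2·TP/(2·TP+FP+FN)):
  class_0: TP=278, FP=109+102+41=252, FN=58+53+48=159 → 556/967 = 0.5750
  class_1: TP=215, FP=58+100+36=194, FN=109+116+138=363 → 430/987 = 0.4357
  class_2: TP=200, FP=53+116+26=195, FN=102+100+100=302 → 400/897 = 0.4459
  class_3: TP=919, FP=48+138+100=286, FN=41+36+26=103 → 1838/2227 = 0.8253
Lowest is class 'class_1' with F1 score = 0.436.

0.436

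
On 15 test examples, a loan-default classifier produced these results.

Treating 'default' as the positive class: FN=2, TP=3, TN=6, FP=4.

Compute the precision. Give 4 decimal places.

0.4286

Precision = TP/(TP+FP) = 3/(3+4) = 3/7 = 0.4286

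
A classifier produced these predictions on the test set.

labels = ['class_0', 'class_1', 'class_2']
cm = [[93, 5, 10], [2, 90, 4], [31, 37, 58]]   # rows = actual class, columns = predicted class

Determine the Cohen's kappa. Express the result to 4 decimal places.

0.6007

Observed agreement pₒ = trace/N = 241/330 = 0.73030
Expected agreement pₑ = Σ (rowᵢ·colᵢ)/N² = (108·126 + 96·132 + 126·72)/330² = 0.32463
κ = (pₒ − pₑ)/(1 − pₑ) = (0.73030 − 0.32463)/(1 − 0.32463) = 0.6007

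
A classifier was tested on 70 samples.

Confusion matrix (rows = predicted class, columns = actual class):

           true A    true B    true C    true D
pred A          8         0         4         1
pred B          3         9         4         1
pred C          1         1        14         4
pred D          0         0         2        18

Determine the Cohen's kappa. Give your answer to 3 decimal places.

Observed agreement pₒ = trace/N = 49/70 = 0.7000
Expected agreement pₑ = Σ (rowᵢ·colᵢ)/N² = (12·13 + 10·17 + 24·20 + 24·20)/70² = 0.2624
κ = (pₒ − pₑ)/(1 − pₑ) = (0.7000 − 0.2624)/(1 − 0.2624) = 0.593

0.593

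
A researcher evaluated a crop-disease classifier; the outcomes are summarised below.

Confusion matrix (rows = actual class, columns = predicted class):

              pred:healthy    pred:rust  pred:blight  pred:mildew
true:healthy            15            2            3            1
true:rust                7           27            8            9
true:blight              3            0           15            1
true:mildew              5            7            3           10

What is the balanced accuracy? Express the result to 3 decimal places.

0.608

Balanced accuracy = mean of per-class recall.
  healthy: recall = 15/21 = 0.7143
  rust: recall = 27/51 = 0.5294
  blight: recall = 15/19 = 0.7895
  mildew: recall = 10/25 = 0.4000
Mean = (0.7143 + 0.5294 + 0.7895 + 0.4000) / 4 = 0.608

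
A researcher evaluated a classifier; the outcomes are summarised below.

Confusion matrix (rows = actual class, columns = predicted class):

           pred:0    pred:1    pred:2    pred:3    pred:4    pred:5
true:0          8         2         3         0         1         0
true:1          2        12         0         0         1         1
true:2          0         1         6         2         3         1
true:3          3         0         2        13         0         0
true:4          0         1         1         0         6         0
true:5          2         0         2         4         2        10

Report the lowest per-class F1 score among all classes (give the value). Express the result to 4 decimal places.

Per-class F1 score (2·TP/(2·TP+FP+FN)):
  0: TP=8, FP=2+0+3+0+2=7, FN=2+3+0+1+0=6 → 16/29 = 0.55172
  1: TP=12, FP=2+1+0+1+0=4, FN=2+0+0+1+1=4 → 24/32 = 0.75000
  2: TP=6, FP=3+0+2+1+2=8, FN=0+1+2+3+1=7 → 12/27 = 0.44444
  3: TP=13, FP=0+0+2+0+4=6, FN=3+0+2+0+0=5 → 26/37 = 0.70270
  4: TP=6, FP=1+1+3+0+2=7, FN=0+1+1+0+0=2 → 12/21 = 0.57143
  5: TP=10, FP=0+1+1+0+0=2, FN=2+0+2+4+2=10 → 20/32 = 0.62500
Lowest is class '2' with F1 score = 0.4444.

0.4444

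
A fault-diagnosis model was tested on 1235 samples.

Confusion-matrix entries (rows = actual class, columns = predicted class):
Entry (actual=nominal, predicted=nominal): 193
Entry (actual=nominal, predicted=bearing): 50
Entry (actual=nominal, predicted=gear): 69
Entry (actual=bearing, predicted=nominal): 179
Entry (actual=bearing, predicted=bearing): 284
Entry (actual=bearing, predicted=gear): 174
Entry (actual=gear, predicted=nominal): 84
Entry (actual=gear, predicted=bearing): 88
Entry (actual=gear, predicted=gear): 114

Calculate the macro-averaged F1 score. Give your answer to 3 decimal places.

0.465

Per-class F1 score (2·TP/(2·TP+FP+FN)):
  nominal: TP=193, FP=179+84=263, FN=50+69=119 → 386/768 = 0.5026
  bearing: TP=284, FP=50+88=138, FN=179+174=353 → 568/1059 = 0.5364
  gear: TP=114, FP=69+174=243, FN=84+88=172 → 228/643 = 0.3546
Macro-F1 score = mean = (0.5026 + 0.5364 + 0.3546) / 3 = 0.465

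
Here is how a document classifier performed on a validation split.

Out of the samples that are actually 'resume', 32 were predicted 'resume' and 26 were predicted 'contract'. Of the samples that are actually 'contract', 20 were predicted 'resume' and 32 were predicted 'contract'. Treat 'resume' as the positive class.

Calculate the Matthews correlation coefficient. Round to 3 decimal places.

MCC = (TP·TN − FP·FN) / √((TP+FP)(TP+FN)(TN+FP)(TN+FN))
Numerator = 32·32 − 20·26 = 504
Denominator = √(52·58·52·58) = √9096256 = 3016.0000
MCC = 504 / 3016.0000 = 0.167

0.167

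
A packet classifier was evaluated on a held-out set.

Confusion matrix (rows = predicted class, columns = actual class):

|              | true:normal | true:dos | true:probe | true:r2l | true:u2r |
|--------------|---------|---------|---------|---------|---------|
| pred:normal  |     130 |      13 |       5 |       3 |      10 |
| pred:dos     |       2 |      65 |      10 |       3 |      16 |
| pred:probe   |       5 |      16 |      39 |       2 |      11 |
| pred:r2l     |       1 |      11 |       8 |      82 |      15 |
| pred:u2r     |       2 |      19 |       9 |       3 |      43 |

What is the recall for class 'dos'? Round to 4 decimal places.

0.5242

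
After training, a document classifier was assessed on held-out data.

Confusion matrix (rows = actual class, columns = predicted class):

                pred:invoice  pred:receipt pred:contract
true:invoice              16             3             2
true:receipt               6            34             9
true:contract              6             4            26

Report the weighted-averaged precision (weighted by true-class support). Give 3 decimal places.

Per-class precision (TP/(TP+FP)):
  invoice: TP=16, FP=6+6=12 → 16/28 = 0.5714
  receipt: TP=34, FP=3+4=7 → 34/41 = 0.8293
  contract: TP=26, FP=2+9=11 → 26/37 = 0.7027
Weighted-precision = Σ (supportᵢ/N)·precisionᵢ with N=106: (21/106)·0.5714 + (49/106)·0.8293 + (36/106)·0.7027 = 0.735

0.735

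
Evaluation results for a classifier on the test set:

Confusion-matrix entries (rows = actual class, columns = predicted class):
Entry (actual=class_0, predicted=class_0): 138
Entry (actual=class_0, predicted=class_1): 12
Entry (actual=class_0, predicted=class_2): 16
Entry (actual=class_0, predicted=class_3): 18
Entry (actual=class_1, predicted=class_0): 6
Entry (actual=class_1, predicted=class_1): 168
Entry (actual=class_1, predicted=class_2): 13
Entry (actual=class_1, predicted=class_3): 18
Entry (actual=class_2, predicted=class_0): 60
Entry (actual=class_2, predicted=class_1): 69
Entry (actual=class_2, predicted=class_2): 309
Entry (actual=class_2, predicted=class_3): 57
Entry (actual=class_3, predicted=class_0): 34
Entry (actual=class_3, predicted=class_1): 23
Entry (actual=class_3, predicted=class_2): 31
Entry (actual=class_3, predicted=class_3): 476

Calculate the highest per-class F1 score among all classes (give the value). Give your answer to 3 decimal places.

0.840

Per-class F1 score (2·TP/(2·TP+FP+FN)):
  class_0: TP=138, FP=6+60+34=100, FN=12+16+18=46 → 276/422 = 0.6540
  class_1: TP=168, FP=12+69+23=104, FN=6+13+18=37 → 336/477 = 0.7044
  class_2: TP=309, FP=16+13+31=60, FN=60+69+57=186 → 618/864 = 0.7153
  class_3: TP=476, FP=18+18+57=93, FN=34+23+31=88 → 952/1133 = 0.8402
Highest is class 'class_3' with F1 score = 0.840.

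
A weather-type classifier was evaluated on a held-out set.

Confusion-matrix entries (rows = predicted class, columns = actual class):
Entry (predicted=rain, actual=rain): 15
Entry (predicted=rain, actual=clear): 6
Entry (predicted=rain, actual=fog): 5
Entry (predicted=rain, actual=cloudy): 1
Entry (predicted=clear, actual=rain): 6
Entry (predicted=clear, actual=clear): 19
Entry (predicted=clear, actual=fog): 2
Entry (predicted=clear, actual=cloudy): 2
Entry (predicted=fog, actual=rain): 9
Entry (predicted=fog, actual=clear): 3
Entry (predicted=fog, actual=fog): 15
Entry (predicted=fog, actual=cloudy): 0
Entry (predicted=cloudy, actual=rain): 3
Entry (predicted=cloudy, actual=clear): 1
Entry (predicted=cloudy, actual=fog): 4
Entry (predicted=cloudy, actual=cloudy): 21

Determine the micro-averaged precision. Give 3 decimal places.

Micro-averaging pools counts across classes: ΣTP=70, ΣFP=42, ΣFN=42.
Micro-precision = TP/(TP+FP) on pooled counts = 0.625 (equals overall accuracy in single-label multiclass).

0.625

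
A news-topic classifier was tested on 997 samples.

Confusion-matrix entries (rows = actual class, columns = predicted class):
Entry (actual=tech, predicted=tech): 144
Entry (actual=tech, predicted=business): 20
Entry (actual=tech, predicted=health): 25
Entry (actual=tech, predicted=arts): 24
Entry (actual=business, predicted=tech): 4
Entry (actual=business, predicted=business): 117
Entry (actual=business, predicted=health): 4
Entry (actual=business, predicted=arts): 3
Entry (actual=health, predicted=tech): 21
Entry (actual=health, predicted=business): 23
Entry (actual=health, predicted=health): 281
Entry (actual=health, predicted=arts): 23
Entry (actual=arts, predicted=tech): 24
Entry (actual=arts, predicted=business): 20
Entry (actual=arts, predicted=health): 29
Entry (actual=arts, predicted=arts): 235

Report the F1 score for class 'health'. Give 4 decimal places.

Treat 'health' as positive and all other classes as negative.
F1 score = 2·TP/(2·TP+FP+FN).
health: TP=281, FP=25+4+29=58, FN=21+23+23=67 → 562/687 = 0.81805

0.8180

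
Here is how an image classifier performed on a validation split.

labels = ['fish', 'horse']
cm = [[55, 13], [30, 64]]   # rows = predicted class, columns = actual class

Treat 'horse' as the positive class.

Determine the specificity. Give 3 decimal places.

0.647

Specificity = TN/(TN+FP) = 55/(55+30) = 0.647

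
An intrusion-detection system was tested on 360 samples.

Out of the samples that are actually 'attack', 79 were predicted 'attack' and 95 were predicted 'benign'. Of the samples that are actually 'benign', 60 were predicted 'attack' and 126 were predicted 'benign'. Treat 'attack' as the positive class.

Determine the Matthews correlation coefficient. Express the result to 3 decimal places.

MCC = (TP·TN − FP·FN) / √((TP+FP)(TP+FN)(TN+FP)(TN+FN))
Numerator = 79·126 − 60·95 = 4254
Denominator = √(139·174·186·221) = √994189716 = 31530.7741
MCC = 4254 / 31530.7741 = 0.135

0.135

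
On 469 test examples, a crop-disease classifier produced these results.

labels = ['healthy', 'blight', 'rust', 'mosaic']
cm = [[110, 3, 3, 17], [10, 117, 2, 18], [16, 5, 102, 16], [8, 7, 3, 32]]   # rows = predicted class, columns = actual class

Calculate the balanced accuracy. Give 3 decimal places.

Balanced accuracy = mean of per-class recall.
  healthy: recall = 110/144 = 0.7639
  blight: recall = 117/132 = 0.8864
  rust: recall = 102/110 = 0.9273
  mosaic: recall = 32/83 = 0.3855
Mean = (0.7639 + 0.8864 + 0.9273 + 0.3855) / 4 = 0.741

0.741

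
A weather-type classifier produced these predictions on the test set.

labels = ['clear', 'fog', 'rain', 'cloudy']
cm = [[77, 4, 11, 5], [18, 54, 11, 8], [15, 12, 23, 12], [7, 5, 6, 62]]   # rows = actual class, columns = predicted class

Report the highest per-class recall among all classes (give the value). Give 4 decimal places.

Per-class recall (TP/(TP+FN)):
  clear: TP=77, FN=4+11+5=20 → 77/97 = 0.79381
  fog: TP=54, FN=18+11+8=37 → 54/91 = 0.59341
  rain: TP=23, FN=15+12+12=39 → 23/62 = 0.37097
  cloudy: TP=62, FN=7+5+6=18 → 62/80 = 0.77500
Highest is class 'clear' with recall = 0.7938.

0.7938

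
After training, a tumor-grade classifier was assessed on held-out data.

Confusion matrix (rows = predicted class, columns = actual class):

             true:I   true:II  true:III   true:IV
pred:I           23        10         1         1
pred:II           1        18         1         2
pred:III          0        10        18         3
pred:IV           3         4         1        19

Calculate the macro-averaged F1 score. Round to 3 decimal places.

Per-class F1 score (2·TP/(2·TP+FP+FN)):
  I: TP=23, FP=10+1+1=12, FN=1+0+3=4 → 46/62 = 0.7419
  II: TP=18, FP=1+1+2=4, FN=10+10+4=24 → 36/64 = 0.5625
  III: TP=18, FP=0+10+3=13, FN=1+1+1=3 → 36/52 = 0.6923
  IV: TP=19, FP=3+4+1=8, FN=1+2+3=6 → 38/52 = 0.7308
Macro-F1 score = mean = (0.7419 + 0.5625 + 0.6923 + 0.7308) / 4 = 0.682

0.682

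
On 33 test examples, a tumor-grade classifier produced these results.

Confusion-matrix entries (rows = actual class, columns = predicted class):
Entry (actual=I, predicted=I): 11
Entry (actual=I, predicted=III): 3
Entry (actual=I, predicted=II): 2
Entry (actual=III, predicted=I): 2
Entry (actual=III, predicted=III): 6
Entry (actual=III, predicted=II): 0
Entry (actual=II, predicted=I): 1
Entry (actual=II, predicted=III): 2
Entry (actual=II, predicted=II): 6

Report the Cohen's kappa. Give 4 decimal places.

Observed agreement pₒ = trace/N = 23/33 = 0.69697
Expected agreement pₑ = Σ (rowᵢ·colᵢ)/N² = (16·14 + 8·11 + 9·8)/33² = 0.35262
κ = (pₒ − pₑ)/(1 − pₑ) = (0.69697 − 0.35262)/(1 − 0.35262) = 0.5319

0.5319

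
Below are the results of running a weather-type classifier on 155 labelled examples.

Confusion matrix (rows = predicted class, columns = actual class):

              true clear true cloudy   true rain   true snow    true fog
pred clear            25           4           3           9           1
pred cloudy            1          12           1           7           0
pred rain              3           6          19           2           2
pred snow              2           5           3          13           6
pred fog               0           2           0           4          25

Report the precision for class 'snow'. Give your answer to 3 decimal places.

0.448

Treat 'snow' as positive and all other classes as negative.
precision = TP/(TP+FP).
snow: TP=13, FP=2+5+3+6=16 → 13/29 = 0.4483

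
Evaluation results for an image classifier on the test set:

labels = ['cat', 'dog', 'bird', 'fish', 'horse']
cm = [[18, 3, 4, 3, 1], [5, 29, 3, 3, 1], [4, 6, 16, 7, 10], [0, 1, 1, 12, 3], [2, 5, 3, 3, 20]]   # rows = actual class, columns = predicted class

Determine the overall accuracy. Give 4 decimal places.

0.5828

Accuracy = trace / total = (18+29+16+12+20=95) / 163 = 95/163 = 0.5828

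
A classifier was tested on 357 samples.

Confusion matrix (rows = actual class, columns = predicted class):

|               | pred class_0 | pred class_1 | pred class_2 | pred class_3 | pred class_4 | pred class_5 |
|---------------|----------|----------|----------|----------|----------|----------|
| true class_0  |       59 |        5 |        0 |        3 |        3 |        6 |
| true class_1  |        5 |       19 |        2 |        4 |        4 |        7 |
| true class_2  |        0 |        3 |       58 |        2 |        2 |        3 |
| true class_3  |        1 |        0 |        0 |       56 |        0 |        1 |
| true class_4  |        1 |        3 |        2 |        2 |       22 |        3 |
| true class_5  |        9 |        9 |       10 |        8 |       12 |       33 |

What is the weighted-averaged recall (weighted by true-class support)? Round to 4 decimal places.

0.6919

Per-class recall (TP/(TP+FN)):
  class_0: TP=59, FN=5+0+3+3+6=17 → 59/76 = 0.77632
  class_1: TP=19, FN=5+2+4+4+7=22 → 19/41 = 0.46341
  class_2: TP=58, FN=0+3+2+2+3=10 → 58/68 = 0.85294
  class_3: TP=56, FN=1+0+0+0+1=2 → 56/58 = 0.96552
  class_4: TP=22, FN=1+3+2+2+3=11 → 22/33 = 0.66667
  class_5: TP=33, FN=9+9+10+8+12=48 → 33/81 = 0.40741
Weighted-recall = Σ (supportᵢ/N)·recallᵢ with N=357: (76/357)·0.77632 + (41/357)·0.46341 + (68/357)·0.85294 + (58/357)·0.96552 + (33/357)·0.66667 + (81/357)·0.40741 = 0.6919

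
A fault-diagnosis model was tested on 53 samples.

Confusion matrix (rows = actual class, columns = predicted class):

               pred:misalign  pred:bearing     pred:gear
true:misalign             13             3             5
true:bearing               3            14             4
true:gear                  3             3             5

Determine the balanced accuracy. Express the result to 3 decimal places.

Balanced accuracy = mean of per-class recall.
  misalign: recall = 13/21 = 0.6190
  bearing: recall = 14/21 = 0.6667
  gear: recall = 5/11 = 0.4545
Mean = (0.6190 + 0.6667 + 0.4545) / 3 = 0.580

0.580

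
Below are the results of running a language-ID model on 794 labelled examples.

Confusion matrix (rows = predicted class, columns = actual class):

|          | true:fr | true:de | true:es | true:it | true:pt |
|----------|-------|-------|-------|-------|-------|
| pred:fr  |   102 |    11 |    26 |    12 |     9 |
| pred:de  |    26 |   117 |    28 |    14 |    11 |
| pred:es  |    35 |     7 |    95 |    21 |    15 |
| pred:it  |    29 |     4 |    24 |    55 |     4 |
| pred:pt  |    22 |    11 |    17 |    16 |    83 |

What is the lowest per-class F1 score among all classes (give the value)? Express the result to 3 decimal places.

0.470

Per-class F1 score (2·TP/(2·TP+FP+FN)):
  fr: TP=102, FP=11+26+12+9=58, FN=26+35+29+22=112 → 204/374 = 0.5455
  de: TP=117, FP=26+28+14+11=79, FN=11+7+4+11=33 → 234/346 = 0.6763
  es: TP=95, FP=35+7+21+15=78, FN=26+28+24+17=95 → 190/363 = 0.5234
  it: TP=55, FP=29+4+24+4=61, FN=12+14+21+16=63 → 110/234 = 0.4701
  pt: TP=83, FP=22+11+17+16=66, FN=9+11+15+4=39 → 166/271 = 0.6125
Lowest is class 'it' with F1 score = 0.470.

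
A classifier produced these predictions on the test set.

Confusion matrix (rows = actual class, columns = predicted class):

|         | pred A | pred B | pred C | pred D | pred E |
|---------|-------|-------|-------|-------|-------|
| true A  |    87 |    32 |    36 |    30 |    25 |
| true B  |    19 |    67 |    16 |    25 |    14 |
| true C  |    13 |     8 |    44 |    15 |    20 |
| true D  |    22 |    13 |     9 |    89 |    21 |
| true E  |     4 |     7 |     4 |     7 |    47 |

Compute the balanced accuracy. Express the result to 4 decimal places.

0.5177

Balanced accuracy = mean of per-class recall.
  A: recall = 87/210 = 0.41429
  B: recall = 67/141 = 0.47518
  C: recall = 44/100 = 0.44000
  D: recall = 89/154 = 0.57792
  E: recall = 47/69 = 0.68116
Mean = (0.41429 + 0.47518 + 0.44000 + 0.57792 + 0.68116) / 5 = 0.5177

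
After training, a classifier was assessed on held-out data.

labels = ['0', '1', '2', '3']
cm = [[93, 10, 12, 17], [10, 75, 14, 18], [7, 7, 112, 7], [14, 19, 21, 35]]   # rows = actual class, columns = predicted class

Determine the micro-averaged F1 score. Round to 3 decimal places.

Micro-averaging pools counts across classes: ΣTP=315, ΣFP=156, ΣFN=156.
Micro-F1 score = 2·TP/(2·TP+FP+FN) on pooled counts = 0.669 (equals overall accuracy in single-label multiclass).

0.669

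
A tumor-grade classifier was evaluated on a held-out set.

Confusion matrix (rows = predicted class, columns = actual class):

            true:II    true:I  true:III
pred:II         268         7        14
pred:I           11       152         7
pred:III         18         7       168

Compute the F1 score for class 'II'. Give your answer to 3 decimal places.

Take TP from the diagonal, FP from the rest of the 'II' prediction marginal, FN from the rest of the 'II' actual marginal.
F1 score = 2·TP/(2·TP+FP+FN).
II: TP=268, FP=7+14=21, FN=11+18=29 → 536/586 = 0.9147

0.915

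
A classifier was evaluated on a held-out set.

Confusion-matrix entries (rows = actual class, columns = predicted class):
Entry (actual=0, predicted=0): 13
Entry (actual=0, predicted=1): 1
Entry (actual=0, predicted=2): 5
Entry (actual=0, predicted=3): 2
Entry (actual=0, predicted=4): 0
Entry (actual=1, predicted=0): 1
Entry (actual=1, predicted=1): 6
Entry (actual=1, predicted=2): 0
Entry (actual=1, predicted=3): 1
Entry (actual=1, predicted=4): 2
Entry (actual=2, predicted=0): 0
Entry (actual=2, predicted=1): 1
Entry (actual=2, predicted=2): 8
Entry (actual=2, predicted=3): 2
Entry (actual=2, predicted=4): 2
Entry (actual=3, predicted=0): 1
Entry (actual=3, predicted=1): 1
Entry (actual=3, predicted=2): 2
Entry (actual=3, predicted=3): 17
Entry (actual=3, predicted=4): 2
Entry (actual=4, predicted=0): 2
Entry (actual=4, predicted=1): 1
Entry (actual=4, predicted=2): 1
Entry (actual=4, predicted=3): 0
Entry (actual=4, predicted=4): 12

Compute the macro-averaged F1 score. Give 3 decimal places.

0.659

Per-class F1 score (2·TP/(2·TP+FP+FN)):
  0: TP=13, FP=1+0+1+2=4, FN=1+5+2+0=8 → 26/38 = 0.6842
  1: TP=6, FP=1+1+1+1=4, FN=1+0+1+2=4 → 12/20 = 0.6000
  2: TP=8, FP=5+0+2+1=8, FN=0+1+2+2=5 → 16/29 = 0.5517
  3: TP=17, FP=2+1+2+0=5, FN=1+1+2+2=6 → 34/45 = 0.7556
  4: TP=12, FP=0+2+2+2=6, FN=2+1+1+0=4 → 24/34 = 0.7059
Macro-F1 score = mean = (0.6842 + 0.6000 + 0.5517 + 0.7556 + 0.7059) / 5 = 0.659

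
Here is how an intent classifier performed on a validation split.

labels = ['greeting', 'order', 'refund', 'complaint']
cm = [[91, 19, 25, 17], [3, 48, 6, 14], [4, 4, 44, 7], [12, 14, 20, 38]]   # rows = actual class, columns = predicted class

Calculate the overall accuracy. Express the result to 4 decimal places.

0.6038

Accuracy = trace / total = (91+48+44+38=221) / 366 = 221/366 = 0.6038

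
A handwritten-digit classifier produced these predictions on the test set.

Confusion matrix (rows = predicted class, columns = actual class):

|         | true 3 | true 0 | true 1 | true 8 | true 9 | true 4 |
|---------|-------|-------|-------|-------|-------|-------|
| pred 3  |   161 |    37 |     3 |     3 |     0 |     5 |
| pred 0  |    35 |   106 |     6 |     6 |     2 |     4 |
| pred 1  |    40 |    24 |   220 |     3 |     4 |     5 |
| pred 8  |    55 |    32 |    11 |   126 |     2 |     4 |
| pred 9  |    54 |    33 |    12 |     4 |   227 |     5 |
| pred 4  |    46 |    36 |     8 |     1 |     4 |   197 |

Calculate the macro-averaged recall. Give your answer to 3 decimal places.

0.730

Per-class recall (TP/(TP+FN)):
  3: TP=161, FN=35+40+55+54+46=230 → 161/391 = 0.4118
  0: TP=106, FN=37+24+32+33+36=162 → 106/268 = 0.3955
  1: TP=220, FN=3+6+11+12+8=40 → 220/260 = 0.8462
  8: TP=126, FN=3+6+3+4+1=17 → 126/143 = 0.8811
  9: TP=227, FN=0+2+4+2+4=12 → 227/239 = 0.9498
  4: TP=197, FN=5+4+5+4+5=23 → 197/220 = 0.8955
Macro-recall = mean = (0.4118 + 0.3955 + 0.8462 + 0.8811 + 0.9498 + 0.8955) / 6 = 0.730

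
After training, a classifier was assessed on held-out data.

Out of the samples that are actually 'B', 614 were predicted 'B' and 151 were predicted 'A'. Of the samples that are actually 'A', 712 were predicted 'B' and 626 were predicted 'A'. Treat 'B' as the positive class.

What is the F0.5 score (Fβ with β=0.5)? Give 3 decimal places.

0.506

Fβ = (1+β²)·TP / ((1+β²)·TP + β²·FN + FP), with β²=1/4
= 1.25·614 / (1.25·614 + 0.25·151 + 712) = 0.506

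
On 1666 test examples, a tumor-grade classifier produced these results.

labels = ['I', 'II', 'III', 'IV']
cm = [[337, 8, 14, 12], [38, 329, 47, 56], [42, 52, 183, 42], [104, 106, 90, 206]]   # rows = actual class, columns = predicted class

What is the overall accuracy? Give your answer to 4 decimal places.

Accuracy = trace / total = (337+329+183+206=1055) / 1666 = 1055/1666 = 0.6333

0.6333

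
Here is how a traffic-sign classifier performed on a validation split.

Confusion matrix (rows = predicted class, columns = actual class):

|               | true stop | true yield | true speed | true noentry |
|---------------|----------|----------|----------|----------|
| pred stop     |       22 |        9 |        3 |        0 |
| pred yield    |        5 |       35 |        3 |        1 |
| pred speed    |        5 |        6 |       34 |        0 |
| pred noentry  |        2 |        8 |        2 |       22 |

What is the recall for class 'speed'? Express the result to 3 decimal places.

Treat 'speed' as positive and all other classes as negative.
recall = TP/(TP+FN).
speed: TP=34, FN=3+3+2=8 → 34/42 = 0.8095

0.810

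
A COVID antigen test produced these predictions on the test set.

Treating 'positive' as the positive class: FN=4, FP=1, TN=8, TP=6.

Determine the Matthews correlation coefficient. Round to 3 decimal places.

MCC = (TP·TN − FP·FN) / √((TP+FP)(TP+FN)(TN+FP)(TN+FN))
Numerator = 6·8 − 1·4 = 44
Denominator = √(7·10·9·12) = √7560 = 86.9483
MCC = 44 / 86.9483 = 0.506

0.506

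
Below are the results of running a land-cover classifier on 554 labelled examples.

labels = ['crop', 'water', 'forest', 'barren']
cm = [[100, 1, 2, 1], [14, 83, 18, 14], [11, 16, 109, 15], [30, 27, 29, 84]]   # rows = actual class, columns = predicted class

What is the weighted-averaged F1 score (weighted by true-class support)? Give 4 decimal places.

0.6698

Per-class F1 score (2·TP/(2·TP+FP+FN)):
  crop: TP=100, FP=14+11+30=55, FN=1+2+1=4 → 200/259 = 0.77220
  water: TP=83, FP=1+16+27=44, FN=14+18+14=46 → 166/256 = 0.64844
  forest: TP=109, FP=2+18+29=49, FN=11+16+15=42 → 218/309 = 0.70550
  barren: TP=84, FP=1+14+15=30, FN=30+27+29=86 → 168/284 = 0.59155
Weighted-F1 score = Σ (supportᵢ/N)·F1 scoreᵢ with N=554: (104/554)·0.77220 + (129/554)·0.64844 + (151/554)·0.70550 + (170/554)·0.59155 = 0.6698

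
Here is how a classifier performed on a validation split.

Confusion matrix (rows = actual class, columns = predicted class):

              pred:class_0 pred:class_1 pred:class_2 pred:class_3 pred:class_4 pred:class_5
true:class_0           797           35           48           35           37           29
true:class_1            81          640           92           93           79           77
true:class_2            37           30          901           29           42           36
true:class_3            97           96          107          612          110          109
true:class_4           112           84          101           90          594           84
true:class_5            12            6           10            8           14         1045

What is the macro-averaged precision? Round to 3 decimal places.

0.713

Per-class precision (TP/(TP+FP)):
  class_0: TP=797, FP=81+37+97+112+12=339 → 797/1136 = 0.7016
  class_1: TP=640, FP=35+30+96+84+6=251 → 640/891 = 0.7183
  class_2: TP=901, FP=48+92+107+101+10=358 → 901/1259 = 0.7156
  class_3: TP=612, FP=35+93+29+90+8=255 → 612/867 = 0.7059
  class_4: TP=594, FP=37+79+42+110+14=282 → 594/876 = 0.6781
  class_5: TP=1045, FP=29+77+36+109+84=335 → 1045/1380 = 0.7572
Macro-precision = mean = (0.7016 + 0.7183 + 0.7156 + 0.7059 + 0.6781 + 0.7572) / 6 = 0.713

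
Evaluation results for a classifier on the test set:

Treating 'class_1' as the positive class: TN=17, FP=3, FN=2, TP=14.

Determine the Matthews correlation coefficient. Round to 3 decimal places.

MCC = (TP·TN − FP·FN) / √((TP+FP)(TP+FN)(TN+FP)(TN+FN))
Numerator = 14·17 − 3·2 = 232
Denominator = √(17·16·20·19) = √103360 = 321.4965
MCC = 232 / 321.4965 = 0.722

0.722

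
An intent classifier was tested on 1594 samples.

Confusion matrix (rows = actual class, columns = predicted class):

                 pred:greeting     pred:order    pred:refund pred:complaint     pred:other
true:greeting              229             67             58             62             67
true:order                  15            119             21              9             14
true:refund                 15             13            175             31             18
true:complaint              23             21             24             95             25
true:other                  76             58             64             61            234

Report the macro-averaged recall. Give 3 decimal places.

0.563

Per-class recall (TP/(TP+FN)):
  greeting: TP=229, FN=67+58+62+67=254 → 229/483 = 0.4741
  order: TP=119, FN=15+21+9+14=59 → 119/178 = 0.6685
  refund: TP=175, FN=15+13+31+18=77 → 175/252 = 0.6944
  complaint: TP=95, FN=23+21+24+25=93 → 95/188 = 0.5053
  other: TP=234, FN=76+58+64+61=259 → 234/493 = 0.4746
Macro-recall = mean = (0.4741 + 0.6685 + 0.6944 + 0.5053 + 0.4746) / 5 = 0.563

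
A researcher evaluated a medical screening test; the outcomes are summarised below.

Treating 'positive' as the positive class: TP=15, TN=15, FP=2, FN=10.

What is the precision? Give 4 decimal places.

0.8824

Precision = TP/(TP+FP) = 15/(15+2) = 15/17 = 0.8824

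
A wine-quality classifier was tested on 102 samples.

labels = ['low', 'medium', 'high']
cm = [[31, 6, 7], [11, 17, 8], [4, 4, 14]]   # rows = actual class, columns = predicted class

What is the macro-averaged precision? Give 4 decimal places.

Per-class precision (TP/(TP+FP)):
  low: TP=31, FP=11+4=15 → 31/46 = 0.67391
  medium: TP=17, FP=6+4=10 → 17/27 = 0.62963
  high: TP=14, FP=7+8=15 → 14/29 = 0.48276
Macro-precision = mean = (0.67391 + 0.62963 + 0.48276) / 3 = 0.5954

0.5954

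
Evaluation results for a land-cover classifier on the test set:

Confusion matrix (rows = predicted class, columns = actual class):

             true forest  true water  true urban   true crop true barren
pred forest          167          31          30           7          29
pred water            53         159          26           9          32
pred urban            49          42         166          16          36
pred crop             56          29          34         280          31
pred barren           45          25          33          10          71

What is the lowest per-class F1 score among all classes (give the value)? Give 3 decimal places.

Per-class F1 score (2·TP/(2·TP+FP+FN)):
  forest: TP=167, FP=31+30+7+29=97, FN=53+49+56+45=203 → 334/634 = 0.5268
  water: TP=159, FP=53+26+9+32=120, FN=31+42+29+25=127 → 318/565 = 0.5628
  urban: TP=166, FP=49+42+16+36=143, FN=30+26+34+33=123 → 332/598 = 0.5552
  crop: TP=280, FP=56+29+34+31=150, FN=7+9+16+10=42 → 560/752 = 0.7447
  barren: TP=71, FP=45+25+33+10=113, FN=29+32+36+31=128 → 142/383 = 0.3708
Lowest is class 'barren' with F1 score = 0.371.

0.371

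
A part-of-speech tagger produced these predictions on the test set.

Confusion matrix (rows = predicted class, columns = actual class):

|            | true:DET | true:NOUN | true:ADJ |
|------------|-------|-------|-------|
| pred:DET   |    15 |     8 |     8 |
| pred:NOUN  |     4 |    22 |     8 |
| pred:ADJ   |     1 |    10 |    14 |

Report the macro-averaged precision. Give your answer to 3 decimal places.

0.564

Per-class precision (TP/(TP+FP)):
  DET: TP=15, FP=8+8=16 → 15/31 = 0.4839
  NOUN: TP=22, FP=4+8=12 → 22/34 = 0.6471
  ADJ: TP=14, FP=1+10=11 → 14/25 = 0.5600
Macro-precision = mean = (0.4839 + 0.6471 + 0.5600) / 3 = 0.564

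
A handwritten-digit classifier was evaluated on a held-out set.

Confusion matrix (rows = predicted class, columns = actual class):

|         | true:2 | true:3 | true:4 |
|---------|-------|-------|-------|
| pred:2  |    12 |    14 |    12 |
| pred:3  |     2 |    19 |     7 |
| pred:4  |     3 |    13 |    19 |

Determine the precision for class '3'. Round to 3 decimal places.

precision = TP/(TP+FP).
3: TP=19, FP=2+7=9 → 19/28 = 0.6786

0.679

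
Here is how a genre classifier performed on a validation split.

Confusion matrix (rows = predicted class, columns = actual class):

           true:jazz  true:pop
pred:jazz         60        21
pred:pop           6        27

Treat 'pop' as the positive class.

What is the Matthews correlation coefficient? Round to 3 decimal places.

MCC = (TP·TN − FP·FN) / √((TP+FP)(TP+FN)(TN+FP)(TN+FN))
Numerator = 27·60 − 6·21 = 1494
Denominator = √(33·48·66·81) = √8468064 = 2909.9938
MCC = 1494 / 2909.9938 = 0.513

0.513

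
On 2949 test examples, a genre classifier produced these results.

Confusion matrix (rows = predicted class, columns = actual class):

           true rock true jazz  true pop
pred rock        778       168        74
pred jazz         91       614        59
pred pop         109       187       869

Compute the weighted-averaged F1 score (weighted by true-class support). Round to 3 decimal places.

0.764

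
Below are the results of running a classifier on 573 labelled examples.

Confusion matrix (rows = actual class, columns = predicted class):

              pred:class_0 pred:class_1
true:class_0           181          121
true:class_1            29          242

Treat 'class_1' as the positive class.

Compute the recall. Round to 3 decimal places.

Recall = TP/(TP+FN) = 242/(242+29) = 242/271 = 0.893

0.893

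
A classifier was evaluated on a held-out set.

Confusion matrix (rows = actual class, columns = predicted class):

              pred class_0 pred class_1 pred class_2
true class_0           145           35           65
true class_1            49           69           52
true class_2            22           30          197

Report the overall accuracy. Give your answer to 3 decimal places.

0.619

Accuracy = trace / total = (145+69+197=411) / 664 = 411/664 = 0.619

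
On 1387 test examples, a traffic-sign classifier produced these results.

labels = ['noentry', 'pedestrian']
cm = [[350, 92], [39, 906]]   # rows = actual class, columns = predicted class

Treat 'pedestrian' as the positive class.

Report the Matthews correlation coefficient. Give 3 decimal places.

MCC = (TP·TN − FP·FN) / √((TP+FP)(TP+FN)(TN+FP)(TN+FN))
Numerator = 906·350 − 92·39 = 313512
Denominator = √(998·945·442·389) = √162156447180 = 402686.5371
MCC = 313512 / 402686.5371 = 0.779

0.779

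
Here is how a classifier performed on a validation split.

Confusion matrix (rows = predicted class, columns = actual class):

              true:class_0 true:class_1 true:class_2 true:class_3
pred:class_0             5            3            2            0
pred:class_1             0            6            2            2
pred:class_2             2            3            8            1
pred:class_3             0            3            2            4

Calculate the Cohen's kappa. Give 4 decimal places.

Observed agreement pₒ = trace/N = 23/43 = 0.53488
Expected agreement pₑ = Σ (rowᵢ·colᵢ)/N² = (7·10 + 15·10 + 14·14 + 7·9)/43² = 0.25906
κ = (pₒ − pₑ)/(1 − pₑ) = (0.53488 − 0.25906)/(1 − 0.25906) = 0.3723

0.3723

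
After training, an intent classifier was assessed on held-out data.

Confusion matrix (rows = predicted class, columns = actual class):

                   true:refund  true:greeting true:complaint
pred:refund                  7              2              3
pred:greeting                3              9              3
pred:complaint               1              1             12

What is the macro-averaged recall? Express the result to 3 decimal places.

0.684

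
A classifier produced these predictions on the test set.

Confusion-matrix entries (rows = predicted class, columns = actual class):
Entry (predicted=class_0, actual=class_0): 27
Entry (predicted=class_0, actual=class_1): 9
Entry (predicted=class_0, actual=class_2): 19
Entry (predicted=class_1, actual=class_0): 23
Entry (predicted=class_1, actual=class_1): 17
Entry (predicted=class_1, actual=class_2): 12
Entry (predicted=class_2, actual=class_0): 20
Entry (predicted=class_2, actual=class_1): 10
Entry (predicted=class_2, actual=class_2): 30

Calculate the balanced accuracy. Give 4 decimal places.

Balanced accuracy = mean of per-class recall.
  class_0: recall = 27/70 = 0.38571
  class_1: recall = 17/36 = 0.47222
  class_2: recall = 30/61 = 0.49180
Mean = (0.38571 + 0.47222 + 0.49180) / 3 = 0.4499

0.4499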